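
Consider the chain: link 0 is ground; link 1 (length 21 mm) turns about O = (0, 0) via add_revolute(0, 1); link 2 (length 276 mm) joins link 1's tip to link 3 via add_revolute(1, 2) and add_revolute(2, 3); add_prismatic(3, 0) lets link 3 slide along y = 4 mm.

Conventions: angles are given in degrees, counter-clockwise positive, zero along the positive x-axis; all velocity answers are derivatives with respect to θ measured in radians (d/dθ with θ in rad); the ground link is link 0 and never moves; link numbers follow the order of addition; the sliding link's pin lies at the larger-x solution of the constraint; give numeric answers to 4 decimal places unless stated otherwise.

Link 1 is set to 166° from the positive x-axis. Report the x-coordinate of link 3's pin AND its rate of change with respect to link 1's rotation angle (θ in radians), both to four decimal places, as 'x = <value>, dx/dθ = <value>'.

geometry: r = 21 mm, L = 276 mm, e = 4 mm
crank pin P = (r cos θ, r sin θ) = (-20.376210, 5.080360)
h = r sin θ − e = 5.080360 − 4 = 1.080360
x = r cos θ + √(L² − h²) = -20.376210 + 275.997886 = 255.621675
dx/dθ = −r sin θ − h·r cos θ/√(L² − h²) (θ in radians; h = 1.080360) = -5.000600

x = 255.6217, dx/dθ = -5.0006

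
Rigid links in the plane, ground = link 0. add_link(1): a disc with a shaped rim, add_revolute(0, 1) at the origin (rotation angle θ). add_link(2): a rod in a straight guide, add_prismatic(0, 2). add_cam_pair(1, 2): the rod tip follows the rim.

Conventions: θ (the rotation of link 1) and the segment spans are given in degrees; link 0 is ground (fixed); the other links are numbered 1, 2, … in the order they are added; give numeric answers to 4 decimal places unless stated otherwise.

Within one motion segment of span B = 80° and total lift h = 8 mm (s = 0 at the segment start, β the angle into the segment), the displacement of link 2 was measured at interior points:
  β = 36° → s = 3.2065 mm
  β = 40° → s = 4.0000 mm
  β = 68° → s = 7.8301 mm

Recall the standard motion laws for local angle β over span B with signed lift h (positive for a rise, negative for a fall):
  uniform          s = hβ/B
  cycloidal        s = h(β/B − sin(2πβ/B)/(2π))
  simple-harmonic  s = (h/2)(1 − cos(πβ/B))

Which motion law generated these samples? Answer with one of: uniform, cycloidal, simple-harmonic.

candidates at β/B = r: uniform s = h·r (linear in β); cycloidal s = h·(r − sin(2πr)/(2π)); simple-harmonic s = (h/2)(1 − cos(πr))
β=36°: printed 3.2065 | uniform 3.6000, cycloidal 3.2065, simple-harmonic 3.3743
β=40°: printed 4.0000 | uniform 4.0000, cycloidal 4.0000, simple-harmonic 4.0000
β=68°: printed 7.8301 | uniform 6.8000, cycloidal 7.8301, simple-harmonic 7.5640
only one law matches every sample → cycloidal

cycloidal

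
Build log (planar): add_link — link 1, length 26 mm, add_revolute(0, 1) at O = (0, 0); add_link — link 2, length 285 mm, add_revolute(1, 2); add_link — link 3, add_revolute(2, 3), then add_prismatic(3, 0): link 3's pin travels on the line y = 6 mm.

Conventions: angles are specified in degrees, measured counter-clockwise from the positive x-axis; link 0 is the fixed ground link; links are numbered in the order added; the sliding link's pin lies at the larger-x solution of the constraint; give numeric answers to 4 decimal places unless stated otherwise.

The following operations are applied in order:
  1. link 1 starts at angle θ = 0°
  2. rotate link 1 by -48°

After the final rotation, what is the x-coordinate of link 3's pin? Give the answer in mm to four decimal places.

geometry: r = 26 mm, L = 285 mm, e = 6 mm; θ starts at 0°
rotate link 1 by -48°: θ ← 0° -48° = -48°
crank pin P = (r cos θ, r sin θ) = (17.397396, -19.321765)
h = r sin θ − e = -19.321765 − 6 = -25.321765
x = r cos θ + √(L² − h²) = 17.397396 + 283.872873 = 301.270269

301.2703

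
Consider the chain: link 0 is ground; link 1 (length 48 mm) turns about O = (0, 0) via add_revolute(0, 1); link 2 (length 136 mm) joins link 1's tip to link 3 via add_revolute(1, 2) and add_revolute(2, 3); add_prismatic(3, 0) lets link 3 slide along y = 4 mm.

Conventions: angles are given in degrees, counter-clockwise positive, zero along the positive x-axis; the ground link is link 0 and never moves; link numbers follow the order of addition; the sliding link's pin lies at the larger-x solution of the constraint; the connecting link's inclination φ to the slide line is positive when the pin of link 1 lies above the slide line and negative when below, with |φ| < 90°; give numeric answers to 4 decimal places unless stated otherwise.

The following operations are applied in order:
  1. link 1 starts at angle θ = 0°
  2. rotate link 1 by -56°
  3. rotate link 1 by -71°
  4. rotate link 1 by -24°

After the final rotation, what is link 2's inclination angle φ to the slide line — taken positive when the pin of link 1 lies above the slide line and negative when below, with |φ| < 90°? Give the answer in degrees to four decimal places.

geometry: r = 48 mm, L = 136 mm, e = 4 mm; θ starts at 0°
rotate link 1 by -56°: θ ← 0° -56° = -56°
rotate link 1 by -71°: θ ← -56° -71° = -127°
rotate link 1 by -24°: θ ← -127° -24° = -151°
h = r sin θ − e = -23.270862 − 4 = -27.270862
sin φ = h / L = -27.270862 / 136 = -0.20052104
φ = arcsin(-0.20052104) = -11.567430°

-11.5674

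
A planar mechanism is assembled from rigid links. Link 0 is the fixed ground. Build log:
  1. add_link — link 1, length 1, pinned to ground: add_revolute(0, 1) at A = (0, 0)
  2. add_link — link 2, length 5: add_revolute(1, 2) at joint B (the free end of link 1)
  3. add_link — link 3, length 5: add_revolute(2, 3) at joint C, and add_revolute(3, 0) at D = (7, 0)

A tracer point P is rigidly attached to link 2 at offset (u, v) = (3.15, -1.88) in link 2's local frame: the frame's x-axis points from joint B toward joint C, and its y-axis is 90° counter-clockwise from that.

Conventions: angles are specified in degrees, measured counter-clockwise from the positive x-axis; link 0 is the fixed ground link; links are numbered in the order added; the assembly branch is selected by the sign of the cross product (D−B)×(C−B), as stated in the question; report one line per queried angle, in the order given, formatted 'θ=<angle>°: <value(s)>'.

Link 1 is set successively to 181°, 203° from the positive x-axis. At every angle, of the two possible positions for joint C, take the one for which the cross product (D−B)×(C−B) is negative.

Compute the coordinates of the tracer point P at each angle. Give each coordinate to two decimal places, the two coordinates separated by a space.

A=(0,0), D=(7.00,0)
θ=181°: B = A + 1.00·(cos181°, sin181°) = (-0.9998, -0.0175)
θ=181°: |BD| = 7.9999
θ=181°: circle(B,5.00) ∩ circle(D,5.00): a=3.9999, h=3.0001
θ=181°:   candidates: C₊=(2.9935,2.9914) cross=24.000; C₋=(3.0066,-3.0088) cross=-24.000
θ=181°:   branch - wants cross < 0 → take C=(3.0066,-3.0088) (cross=-24.000)
θ=181°: ex = (C−B)/|BC| = (0.8013,-0.5983); ey = (0.5983,0.8013)
θ=181°: P = B + 3.15·ex + -1.88·ey = (0.3995,-3.4084)
θ=203°: B = A + 1.00·(cos203°, sin203°) = (-0.9205, -0.3907)
θ=203°: |BD| = 7.9301
θ=203°: circle(B,5.00) ∩ circle(D,5.00): a=3.9651, h=3.0460
θ=203°:   candidates: C₊=(2.8897,2.8470) cross=24.155; C₋=(3.1898,-3.2377) cross=-24.155
θ=203°:   branch - wants cross < 0 → take C=(3.1898,-3.2377) (cross=-24.155)
θ=203°: ex = (C−B)/|BC| = (0.8221,-0.5694); ey = (0.5694,0.8221)
θ=203°: P = B + 3.15·ex + -1.88·ey = (0.5986,-3.7298)

θ=181°: 0.40 -3.41
θ=203°: 0.60 -3.73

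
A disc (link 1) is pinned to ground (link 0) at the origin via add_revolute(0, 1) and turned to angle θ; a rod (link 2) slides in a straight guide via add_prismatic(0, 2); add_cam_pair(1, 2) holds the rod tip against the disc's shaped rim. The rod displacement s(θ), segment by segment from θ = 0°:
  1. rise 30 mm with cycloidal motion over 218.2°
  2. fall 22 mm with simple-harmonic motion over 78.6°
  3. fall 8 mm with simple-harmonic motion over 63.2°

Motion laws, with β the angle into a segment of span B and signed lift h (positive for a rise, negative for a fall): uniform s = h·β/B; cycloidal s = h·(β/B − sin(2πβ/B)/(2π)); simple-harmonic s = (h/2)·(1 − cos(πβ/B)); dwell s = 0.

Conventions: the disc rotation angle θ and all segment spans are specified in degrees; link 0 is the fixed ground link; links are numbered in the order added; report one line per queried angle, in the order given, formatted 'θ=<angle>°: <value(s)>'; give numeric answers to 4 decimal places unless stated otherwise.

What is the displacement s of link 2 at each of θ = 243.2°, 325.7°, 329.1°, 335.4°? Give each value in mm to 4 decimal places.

segment 1 (0° to 218.2°, cycloidal, h = 30) is passed completely: s = 0.0000 + (30) = 30.0000
θ = 243.2° falls in segment 2 (218.2° to 296.8°, simple-harmonic, h = -22): β = 243.2 − 218.2 = 25°, B = 78.6°; Δs = -22/2·(1 − cos(π·0.3181)) = -5.0496; s = 30.0000 − 5.0496 = 24.9504
segment 2 (218.2° to 296.8°, simple-harmonic, h = -22) is passed completely: s = 30.0000 + (-22) = 8.0000
θ = 325.7° falls in segment 3 (296.8° to 360°, simple-harmonic, h = -8): β = 325.7 − 296.8 = 28.9°, B = 63.2°; Δs = -8/2·(1 − cos(π·0.4573)) = -3.4648; s = 8.0000 − 3.4648 = 4.5352
θ = 329.1° falls in segment 3 (296.8° to 360°, simple-harmonic, h = -8): β = 329.1 − 296.8 = 32.3°, B = 63.2°; Δs = -8/2·(1 − cos(π·0.5111)) = -4.1392; s = 8.0000 − 4.1392 = 3.8608
θ = 335.4° falls in segment 3 (296.8° to 360°, simple-harmonic, h = -8): β = 335.4 − 296.8 = 38.6°, B = 63.2°; Δs = -8/2·(1 − cos(π·0.6108)) = -5.3639; s = 8.0000 − 5.3639 = 2.6361

θ=243.2°: 24.9504
θ=325.7°: 4.5352
θ=329.1°: 3.8608
θ=335.4°: 2.6361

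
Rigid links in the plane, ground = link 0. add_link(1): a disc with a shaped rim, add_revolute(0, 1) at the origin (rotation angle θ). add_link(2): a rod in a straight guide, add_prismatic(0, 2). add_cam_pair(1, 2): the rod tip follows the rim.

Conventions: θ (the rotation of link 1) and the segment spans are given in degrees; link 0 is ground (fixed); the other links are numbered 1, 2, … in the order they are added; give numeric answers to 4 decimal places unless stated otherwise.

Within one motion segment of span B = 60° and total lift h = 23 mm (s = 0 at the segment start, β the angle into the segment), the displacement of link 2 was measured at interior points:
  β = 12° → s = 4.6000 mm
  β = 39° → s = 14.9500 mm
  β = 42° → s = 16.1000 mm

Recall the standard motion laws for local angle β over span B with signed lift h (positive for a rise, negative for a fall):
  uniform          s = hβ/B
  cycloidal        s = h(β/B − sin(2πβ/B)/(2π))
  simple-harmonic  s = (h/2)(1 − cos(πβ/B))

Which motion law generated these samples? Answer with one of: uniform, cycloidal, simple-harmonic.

candidates at β/B = r: uniform s = h·r (linear in β); cycloidal s = h·(r − sin(2πr)/(2π)); simple-harmonic s = (h/2)(1 − cos(πr))
β=12°: printed 4.6000 | uniform 4.6000, cycloidal 1.1186, simple-harmonic 2.1963
β=39°: printed 14.9500 | uniform 14.9500, cycloidal 17.9115, simple-harmonic 16.7209
β=42°: printed 16.1000 | uniform 16.1000, cycloidal 19.5814, simple-harmonic 18.2595
only one law matches every sample → uniform

uniform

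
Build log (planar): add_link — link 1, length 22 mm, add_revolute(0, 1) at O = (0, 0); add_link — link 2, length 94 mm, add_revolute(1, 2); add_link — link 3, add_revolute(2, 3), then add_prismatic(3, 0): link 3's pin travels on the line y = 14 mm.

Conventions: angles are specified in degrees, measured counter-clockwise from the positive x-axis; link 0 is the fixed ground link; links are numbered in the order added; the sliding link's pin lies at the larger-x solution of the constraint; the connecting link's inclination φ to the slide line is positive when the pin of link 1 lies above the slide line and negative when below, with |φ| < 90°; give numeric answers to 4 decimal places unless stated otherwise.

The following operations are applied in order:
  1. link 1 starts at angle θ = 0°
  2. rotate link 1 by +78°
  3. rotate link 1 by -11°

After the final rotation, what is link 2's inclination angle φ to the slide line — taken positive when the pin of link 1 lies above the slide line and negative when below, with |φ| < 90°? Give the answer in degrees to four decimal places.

geometry: r = 22 mm, L = 94 mm, e = 14 mm; θ starts at 0°
rotate link 1 by +78°: θ ← 0° +78° = 78°
rotate link 1 by -11°: θ ← 78° -11° = 67°
h = r sin θ − e = 20.251107 − 14 = 6.251107
sin φ = h / L = 6.251107 / 94 = 0.06650114
φ = arcsin(0.06650114) = 3.813048°

3.8130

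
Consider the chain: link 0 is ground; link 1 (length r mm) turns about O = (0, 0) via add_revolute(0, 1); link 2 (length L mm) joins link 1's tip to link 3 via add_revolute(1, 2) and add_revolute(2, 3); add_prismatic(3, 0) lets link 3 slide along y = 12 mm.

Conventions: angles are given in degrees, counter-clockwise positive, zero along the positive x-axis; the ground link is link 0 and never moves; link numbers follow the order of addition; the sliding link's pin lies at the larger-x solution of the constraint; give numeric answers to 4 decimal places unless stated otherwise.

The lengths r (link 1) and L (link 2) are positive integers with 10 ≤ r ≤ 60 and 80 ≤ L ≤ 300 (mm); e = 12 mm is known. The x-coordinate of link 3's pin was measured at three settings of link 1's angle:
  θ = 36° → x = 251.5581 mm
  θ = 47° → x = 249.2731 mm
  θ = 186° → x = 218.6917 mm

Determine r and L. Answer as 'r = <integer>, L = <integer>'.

constraint per measurement: (x − r cos θ)² + (r sin θ − e)² = L²
subtracting the θ₁ and θ₂ equations cancels the r² and L² terms:
r = (x₁² − x₂²) / (2[(x₁cos θ₁ + e sin θ₁) − (x₂cos θ₂ + e sin θ₂)]) = 18.0004 → r = 18
L² = (x₁ − r cos θ₁)² + (r sin θ₁ − e)² = 56169.0224 → L = 237.0000 → L = 237
check at θ₃=186°: x = 218.6917 (printed 218.6917) ✓

r = 18, L = 237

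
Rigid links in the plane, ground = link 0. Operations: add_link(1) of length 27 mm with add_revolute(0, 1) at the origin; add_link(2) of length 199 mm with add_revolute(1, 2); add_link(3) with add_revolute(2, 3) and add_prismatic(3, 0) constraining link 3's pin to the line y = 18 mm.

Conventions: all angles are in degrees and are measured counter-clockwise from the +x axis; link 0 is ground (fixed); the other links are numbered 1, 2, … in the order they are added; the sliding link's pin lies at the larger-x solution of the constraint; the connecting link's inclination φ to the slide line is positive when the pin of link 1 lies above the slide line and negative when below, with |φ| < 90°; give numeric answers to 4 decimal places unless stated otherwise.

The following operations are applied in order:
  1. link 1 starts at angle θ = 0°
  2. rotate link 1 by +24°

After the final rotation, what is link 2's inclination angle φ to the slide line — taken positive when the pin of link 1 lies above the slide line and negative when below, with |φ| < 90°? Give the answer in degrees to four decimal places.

geometry: r = 27 mm, L = 199 mm, e = 18 mm; θ starts at 0°
rotate link 1 by +24°: θ ← 0° +24° = 24°
h = r sin θ − e = 10.981889 − 18 = -7.018111
sin φ = h / L = -7.018111 / 199 = -0.03526689
φ = arcsin(-0.03526689) = -2.021063°

-2.0211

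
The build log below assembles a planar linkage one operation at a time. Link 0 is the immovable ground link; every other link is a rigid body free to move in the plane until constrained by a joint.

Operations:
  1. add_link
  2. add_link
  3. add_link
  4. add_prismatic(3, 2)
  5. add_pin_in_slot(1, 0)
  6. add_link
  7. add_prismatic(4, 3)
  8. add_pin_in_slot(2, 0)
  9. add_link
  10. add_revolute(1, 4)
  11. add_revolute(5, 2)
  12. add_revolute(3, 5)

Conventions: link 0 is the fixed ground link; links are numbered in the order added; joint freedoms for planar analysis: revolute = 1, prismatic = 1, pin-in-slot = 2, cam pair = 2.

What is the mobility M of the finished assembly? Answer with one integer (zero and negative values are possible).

(L,J1,J2)=(1,0,0); link0 fixed
link1: (2,0,0)
link2: (3,0,0)
link3: (4,0,0)
P 3-2 [J1]: (4,1,0)
PS 1-0 [J2]: (4,1,1)
link4: (5,1,1)
P 4-3 [J1]: (5,2,1)
PS 2-0 [J2]: (5,2,2)
link5: (6,2,2)
R 1-4 [J1]: (6,3,2)
R 5-2 [J1]: (6,4,2)
R 3-5 [J1]: (6,5,2)
Grübler: 3·5 − 2·5 − 2 = 3

M = 3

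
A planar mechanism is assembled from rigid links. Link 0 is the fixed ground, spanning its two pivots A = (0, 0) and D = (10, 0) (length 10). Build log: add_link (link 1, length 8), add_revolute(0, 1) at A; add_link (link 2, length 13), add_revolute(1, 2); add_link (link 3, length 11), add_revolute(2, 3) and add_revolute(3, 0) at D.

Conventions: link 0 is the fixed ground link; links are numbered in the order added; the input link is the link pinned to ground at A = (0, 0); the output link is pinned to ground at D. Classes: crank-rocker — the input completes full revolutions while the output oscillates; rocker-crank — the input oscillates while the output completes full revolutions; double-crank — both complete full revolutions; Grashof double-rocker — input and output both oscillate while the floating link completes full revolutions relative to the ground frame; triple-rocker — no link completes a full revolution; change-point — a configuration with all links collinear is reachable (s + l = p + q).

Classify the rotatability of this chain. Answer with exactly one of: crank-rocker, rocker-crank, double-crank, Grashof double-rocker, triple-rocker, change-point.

lengths: ground=10, input=8, coupler=13, output=11
sorted: s=8 (shortest), l=13 (longest), p+q=21
s + l = 21 vs p + q = 21
s + l = p + q → change-point (collinear configuration reachable)

change-point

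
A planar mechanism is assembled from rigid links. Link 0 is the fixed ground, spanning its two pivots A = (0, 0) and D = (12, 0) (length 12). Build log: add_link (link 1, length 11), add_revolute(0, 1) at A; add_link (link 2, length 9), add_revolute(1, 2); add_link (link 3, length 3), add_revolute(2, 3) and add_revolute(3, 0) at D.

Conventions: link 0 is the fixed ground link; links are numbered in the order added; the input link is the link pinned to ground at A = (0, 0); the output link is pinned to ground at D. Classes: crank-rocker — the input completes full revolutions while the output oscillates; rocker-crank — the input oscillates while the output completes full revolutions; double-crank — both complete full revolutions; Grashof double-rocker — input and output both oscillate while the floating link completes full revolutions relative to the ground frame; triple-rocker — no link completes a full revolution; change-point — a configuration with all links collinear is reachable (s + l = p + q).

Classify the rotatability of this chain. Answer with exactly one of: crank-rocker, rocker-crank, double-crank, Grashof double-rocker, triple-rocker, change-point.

lengths: ground=12, input=11, coupler=9, output=3
sorted: s=3 (shortest), l=12 (longest), p+q=20
s + l = 15 vs p + q = 20
s + l < p + q (Grashof) with shortest = output link → rocker-crank

rocker-crank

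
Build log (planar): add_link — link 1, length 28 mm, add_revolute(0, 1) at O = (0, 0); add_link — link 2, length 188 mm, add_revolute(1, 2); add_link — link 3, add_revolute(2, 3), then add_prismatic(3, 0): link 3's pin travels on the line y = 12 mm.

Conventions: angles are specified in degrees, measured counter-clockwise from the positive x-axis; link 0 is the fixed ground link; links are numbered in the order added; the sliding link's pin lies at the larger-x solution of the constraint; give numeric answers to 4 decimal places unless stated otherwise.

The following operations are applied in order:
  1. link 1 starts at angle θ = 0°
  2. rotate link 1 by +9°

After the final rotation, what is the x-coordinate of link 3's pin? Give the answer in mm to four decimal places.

geometry: r = 28 mm, L = 188 mm, e = 12 mm; θ starts at 0°
rotate link 1 by +9°: θ ← 0° +9° = 9°
crank pin P = (r cos θ, r sin θ) = (27.655274, 4.380165)
h = r sin θ − e = 4.380165 − 12 = -7.619835
x = r cos θ + √(L² − h²) = 27.655274 + 187.845517 = 215.500790

215.5008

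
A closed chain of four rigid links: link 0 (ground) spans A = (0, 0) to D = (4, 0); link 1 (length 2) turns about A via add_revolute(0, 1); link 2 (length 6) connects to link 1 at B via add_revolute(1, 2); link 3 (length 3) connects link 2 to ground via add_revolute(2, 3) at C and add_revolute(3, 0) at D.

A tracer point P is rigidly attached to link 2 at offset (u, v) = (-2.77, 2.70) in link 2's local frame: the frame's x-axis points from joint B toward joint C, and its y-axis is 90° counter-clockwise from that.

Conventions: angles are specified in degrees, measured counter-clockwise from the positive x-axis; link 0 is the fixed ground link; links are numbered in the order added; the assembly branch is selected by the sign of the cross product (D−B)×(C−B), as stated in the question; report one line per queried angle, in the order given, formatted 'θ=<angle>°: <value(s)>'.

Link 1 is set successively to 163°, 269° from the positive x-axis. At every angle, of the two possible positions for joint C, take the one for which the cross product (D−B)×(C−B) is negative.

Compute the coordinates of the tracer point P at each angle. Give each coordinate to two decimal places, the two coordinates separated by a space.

A=(0,0), D=(4.00,0)
θ=163°: B = A + 2.00·(cos163°, sin163°) = (-1.9126, 0.5847)
θ=163°: |BD| = 5.9415
θ=163°: circle(B,6.00) ∩ circle(D,3.00): a=5.2429, h=2.9175
θ=163°:   candidates: C₊=(3.5920,2.9721) cross=17.334; C₋=(3.0177,-2.8346) cross=-17.334
θ=163°:   branch - wants cross < 0 → take C=(3.0177,-2.8346) (cross=-17.334)
θ=163°: ex = (C−B)/|BC| = (0.8217,-0.5699); ey = (0.5699,0.8217)
θ=163°: P = B + -2.77·ex + 2.70·ey = (-2.6501,4.3820)
θ=269°: B = A + 2.00·(cos269°, sin269°) = (-0.0349, -1.9997)
θ=269°: |BD| = 4.5032
θ=269°: circle(B,6.00) ∩ circle(D,3.00): a=5.2495, h=2.9057
θ=269°:   candidates: C₊=(3.3783,2.9349) cross=13.085; C₋=(5.9589,-2.2722) cross=-13.085
θ=269°:   branch - wants cross < 0 → take C=(5.9589,-2.2722) (cross=-13.085)
θ=269°: ex = (C−B)/|BC| = (0.9990,-0.0454); ey = (0.0454,0.9990)
θ=269°: P = B + -2.77·ex + 2.70·ey = (-2.6794,0.8233)

θ=163°: -2.65 4.38
θ=269°: -2.68 0.82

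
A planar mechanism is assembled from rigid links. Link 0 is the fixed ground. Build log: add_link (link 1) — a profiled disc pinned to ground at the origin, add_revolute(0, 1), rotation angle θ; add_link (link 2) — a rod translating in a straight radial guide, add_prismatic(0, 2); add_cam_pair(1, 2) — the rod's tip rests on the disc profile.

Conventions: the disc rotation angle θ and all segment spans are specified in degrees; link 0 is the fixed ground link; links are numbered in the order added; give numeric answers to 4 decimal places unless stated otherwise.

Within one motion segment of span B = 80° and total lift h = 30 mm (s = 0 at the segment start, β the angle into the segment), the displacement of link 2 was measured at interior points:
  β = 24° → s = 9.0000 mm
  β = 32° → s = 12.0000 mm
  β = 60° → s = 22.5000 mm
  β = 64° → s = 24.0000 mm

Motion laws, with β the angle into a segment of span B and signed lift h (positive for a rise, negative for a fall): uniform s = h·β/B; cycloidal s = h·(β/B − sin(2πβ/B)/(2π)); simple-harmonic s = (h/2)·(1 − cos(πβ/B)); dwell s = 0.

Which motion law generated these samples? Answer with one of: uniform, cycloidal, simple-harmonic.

candidates at β/B = r: uniform s = h·r (linear in β); cycloidal s = h·(r − sin(2πr)/(2π)); simple-harmonic s = (h/2)(1 − cos(πr))
β=24°: printed 9.0000 | uniform 9.0000, cycloidal 4.4590, simple-harmonic 6.1832
β=32°: printed 12.0000 | uniform 12.0000, cycloidal 9.1935, simple-harmonic 10.3647
β=60°: printed 22.5000 | uniform 22.5000, cycloidal 27.2746, simple-harmonic 25.6066
β=64°: printed 24.0000 | uniform 24.0000, cycloidal 28.5410, simple-harmonic 27.1353
only one law matches every sample → uniform

uniform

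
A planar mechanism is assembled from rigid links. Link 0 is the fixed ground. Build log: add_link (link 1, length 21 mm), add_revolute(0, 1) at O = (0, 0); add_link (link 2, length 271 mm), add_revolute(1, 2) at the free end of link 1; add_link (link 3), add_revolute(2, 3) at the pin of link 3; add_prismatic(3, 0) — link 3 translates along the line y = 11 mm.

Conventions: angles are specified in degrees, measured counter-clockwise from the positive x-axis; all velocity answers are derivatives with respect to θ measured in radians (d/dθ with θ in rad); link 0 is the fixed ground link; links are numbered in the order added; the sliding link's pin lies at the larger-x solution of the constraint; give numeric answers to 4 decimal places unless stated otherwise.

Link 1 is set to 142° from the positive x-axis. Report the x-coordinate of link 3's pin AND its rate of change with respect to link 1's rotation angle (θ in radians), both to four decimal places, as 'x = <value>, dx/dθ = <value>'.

geometry: r = 21 mm, L = 271 mm, e = 11 mm
crank pin P = (r cos θ, r sin θ) = (-16.548226, 12.928891)
h = r sin θ − e = 12.928891 − 11 = 1.928891
x = r cos θ + √(L² − h²) = -16.548226 + 270.993135 = 254.444909
dx/dθ = −r sin θ − h·r cos θ/√(L² − h²) (θ in radians; h = 1.928891) = -12.811103

x = 254.4449, dx/dθ = -12.8111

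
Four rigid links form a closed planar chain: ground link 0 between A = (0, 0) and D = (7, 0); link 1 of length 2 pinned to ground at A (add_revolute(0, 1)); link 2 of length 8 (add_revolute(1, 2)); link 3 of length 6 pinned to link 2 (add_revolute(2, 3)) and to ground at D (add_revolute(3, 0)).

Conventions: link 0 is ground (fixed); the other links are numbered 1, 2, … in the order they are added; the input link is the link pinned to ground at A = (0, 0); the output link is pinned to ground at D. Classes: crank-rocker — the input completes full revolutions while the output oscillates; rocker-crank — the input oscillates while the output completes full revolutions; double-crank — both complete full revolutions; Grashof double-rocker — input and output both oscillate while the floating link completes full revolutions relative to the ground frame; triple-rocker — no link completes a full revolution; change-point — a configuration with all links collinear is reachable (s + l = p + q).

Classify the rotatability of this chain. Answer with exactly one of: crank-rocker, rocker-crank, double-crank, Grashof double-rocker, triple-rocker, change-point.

lengths: ground=7, input=2, coupler=8, output=6
sorted: s=2 (shortest), l=8 (longest), p+q=13
s + l = 10 vs p + q = 13
s + l < p + q (Grashof) with shortest = input link → crank-rocker

crank-rocker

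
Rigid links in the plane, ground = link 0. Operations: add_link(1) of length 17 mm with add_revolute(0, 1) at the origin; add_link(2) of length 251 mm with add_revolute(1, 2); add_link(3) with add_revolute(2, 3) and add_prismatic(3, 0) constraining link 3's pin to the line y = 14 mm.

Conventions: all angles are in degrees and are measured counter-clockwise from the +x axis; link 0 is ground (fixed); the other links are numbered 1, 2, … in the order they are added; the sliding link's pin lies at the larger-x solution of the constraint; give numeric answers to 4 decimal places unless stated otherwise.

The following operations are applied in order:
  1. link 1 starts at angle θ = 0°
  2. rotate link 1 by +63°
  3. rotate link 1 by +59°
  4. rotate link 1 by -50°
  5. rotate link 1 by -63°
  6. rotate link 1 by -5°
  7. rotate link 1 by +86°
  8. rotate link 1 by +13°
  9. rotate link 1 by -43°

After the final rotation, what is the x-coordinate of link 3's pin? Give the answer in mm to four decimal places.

geometry: r = 17 mm, L = 251 mm, e = 14 mm; θ starts at 0°
rotate link 1 by +63°: θ ← 0° +63° = 63°
rotate link 1 by +59°: θ ← 63° +59° = 122°
rotate link 1 by -50°: θ ← 122° -50° = 72°
rotate link 1 by -63°: θ ← 72° -63° = 9°
rotate link 1 by -5°: θ ← 9° -5° = 4°
rotate link 1 by +86°: θ ← 4° +86° = 90°
rotate link 1 by +13°: θ ← 90° +13° = 103°
rotate link 1 by -43°: θ ← 103° -43° = 60°
crank pin P = (r cos θ, r sin θ) = (8.500000, 14.722432)
h = r sin θ − e = 14.722432 − 14 = 0.722432
x = r cos θ + √(L² − h²) = 8.500000 + 250.998960 = 259.498960

259.4990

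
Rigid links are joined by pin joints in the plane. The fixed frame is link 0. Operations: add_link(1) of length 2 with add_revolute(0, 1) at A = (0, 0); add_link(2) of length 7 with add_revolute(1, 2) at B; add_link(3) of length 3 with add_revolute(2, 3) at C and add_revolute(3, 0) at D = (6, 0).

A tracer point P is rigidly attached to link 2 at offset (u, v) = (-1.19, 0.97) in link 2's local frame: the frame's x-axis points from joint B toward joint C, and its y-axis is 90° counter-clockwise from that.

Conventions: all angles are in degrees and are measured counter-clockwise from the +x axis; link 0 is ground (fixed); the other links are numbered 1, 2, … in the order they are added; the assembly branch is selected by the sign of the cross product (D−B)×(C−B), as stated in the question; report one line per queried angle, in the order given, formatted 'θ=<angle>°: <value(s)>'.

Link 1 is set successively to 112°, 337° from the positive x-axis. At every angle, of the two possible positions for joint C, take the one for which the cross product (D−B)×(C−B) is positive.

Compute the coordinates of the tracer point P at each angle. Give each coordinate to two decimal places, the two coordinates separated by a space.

A=(0,0), D=(6.00,0)
θ=112°: B = A + 2.00·(cos112°, sin112°) = (-0.7492, 1.8544)
θ=112°: |BD| = 6.9993
θ=112°: circle(B,7.00) ∩ circle(D,3.00): a=6.3571, h=2.9304
θ=112°:   candidates: C₊=(6.1571,2.9959) cross=20.511; C₋=(4.6043,-2.6556) cross=-20.511
θ=112°:   branch + wants cross > 0 → take C=(6.1571,2.9959) (cross=20.511)
θ=112°: ex = (C−B)/|BC| = (0.9866,0.1631); ey = (-0.1631,0.9866)
θ=112°: P = B + -1.19·ex + 0.97·ey = (-2.0815,2.6173)
θ=337°: B = A + 2.00·(cos337°, sin337°) = (1.8410, -0.7815)
θ=337°: |BD| = 4.2318
θ=337°: circle(B,7.00) ∩ circle(D,3.00): a=6.8420, h=1.4787
θ=337°:   candidates: C₊=(8.2923,1.9353) cross=6.257; C₋=(8.8384,-0.9712) cross=-6.257
θ=337°:   branch + wants cross > 0 → take C=(8.2923,1.9353) (cross=6.257)
θ=337°: ex = (C−B)/|BC| = (0.9216,0.3881); ey = (-0.3881,0.9216)
θ=337°: P = B + -1.19·ex + 0.97·ey = (0.3678,-0.3493)

θ=112°: -2.08 2.62
θ=337°: 0.37 -0.35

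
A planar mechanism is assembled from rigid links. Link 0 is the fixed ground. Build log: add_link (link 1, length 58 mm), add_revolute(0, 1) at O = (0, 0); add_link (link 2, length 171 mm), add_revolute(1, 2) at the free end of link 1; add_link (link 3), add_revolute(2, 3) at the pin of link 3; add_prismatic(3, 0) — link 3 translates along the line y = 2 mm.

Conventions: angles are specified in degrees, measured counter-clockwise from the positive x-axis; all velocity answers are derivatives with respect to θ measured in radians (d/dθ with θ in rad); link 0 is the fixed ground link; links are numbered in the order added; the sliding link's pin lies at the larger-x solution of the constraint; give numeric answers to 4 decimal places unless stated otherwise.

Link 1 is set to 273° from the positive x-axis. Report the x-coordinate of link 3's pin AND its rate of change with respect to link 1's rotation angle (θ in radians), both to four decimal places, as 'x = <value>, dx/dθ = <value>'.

geometry: r = 58 mm, L = 171 mm, e = 2 mm
crank pin P = (r cos θ, r sin θ) = (3.035485, -57.920513)
h = r sin θ − e = -57.920513 − 2 = -59.920513
x = r cos θ + √(L² − h²) = 3.035485 + 160.157835 = 163.193320
dx/dθ = −r sin θ − h·r cos θ/√(L² − h²) (θ in radians; h = -59.920513) = 59.056192

x = 163.1933, dx/dθ = 59.0562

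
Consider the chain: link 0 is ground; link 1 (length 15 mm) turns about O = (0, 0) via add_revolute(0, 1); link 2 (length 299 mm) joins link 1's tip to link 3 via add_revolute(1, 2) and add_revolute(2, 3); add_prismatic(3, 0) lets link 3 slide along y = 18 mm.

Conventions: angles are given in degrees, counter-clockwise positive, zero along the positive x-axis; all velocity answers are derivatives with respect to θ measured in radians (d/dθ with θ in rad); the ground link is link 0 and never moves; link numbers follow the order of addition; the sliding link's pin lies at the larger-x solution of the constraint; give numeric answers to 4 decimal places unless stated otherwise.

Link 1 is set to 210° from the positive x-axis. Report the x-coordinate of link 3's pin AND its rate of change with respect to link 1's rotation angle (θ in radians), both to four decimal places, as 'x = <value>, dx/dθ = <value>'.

geometry: r = 15 mm, L = 299 mm, e = 18 mm
crank pin P = (r cos θ, r sin θ) = (-12.990381, -7.500000)
h = r sin θ − e = -7.500000 − 18 = -25.500000
x = r cos θ + √(L² − h²) = -12.990381 + 297.910641 = 284.920260
dx/dθ = −r sin θ − h·r cos θ/√(L² − h²) (θ in radians; h = -25.500000) = 6.388074

x = 284.9203, dx/dθ = 6.3881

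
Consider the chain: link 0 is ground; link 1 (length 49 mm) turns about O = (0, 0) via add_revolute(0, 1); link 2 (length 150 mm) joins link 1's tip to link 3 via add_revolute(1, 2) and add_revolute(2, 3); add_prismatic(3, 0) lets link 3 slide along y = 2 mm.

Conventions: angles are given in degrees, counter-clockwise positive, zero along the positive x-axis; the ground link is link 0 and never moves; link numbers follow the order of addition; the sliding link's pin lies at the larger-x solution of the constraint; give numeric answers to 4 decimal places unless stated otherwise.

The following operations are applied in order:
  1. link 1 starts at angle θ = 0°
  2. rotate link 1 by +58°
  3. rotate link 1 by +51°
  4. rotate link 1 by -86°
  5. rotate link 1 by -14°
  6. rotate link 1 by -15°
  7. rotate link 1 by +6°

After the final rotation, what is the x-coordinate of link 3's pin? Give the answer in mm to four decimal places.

geometry: r = 49 mm, L = 150 mm, e = 2 mm; θ starts at 0°
rotate link 1 by +58°: θ ← 0° +58° = 58°
rotate link 1 by +51°: θ ← 58° +51° = 109°
rotate link 1 by -86°: θ ← 109° -86° = 23°
rotate link 1 by -14°: θ ← 23° -14° = 9°
rotate link 1 by -15°: θ ← 9° -15° = -6°
rotate link 1 by +6°: θ ← -6° +6° = 0°
crank pin P = (r cos θ, r sin θ) = (49.000000, 0.000000)
h = r sin θ − e = 0.000000 − 2 = -2.000000
x = r cos θ + √(L² − h²) = 49.000000 + 149.986666 = 198.986666

198.9867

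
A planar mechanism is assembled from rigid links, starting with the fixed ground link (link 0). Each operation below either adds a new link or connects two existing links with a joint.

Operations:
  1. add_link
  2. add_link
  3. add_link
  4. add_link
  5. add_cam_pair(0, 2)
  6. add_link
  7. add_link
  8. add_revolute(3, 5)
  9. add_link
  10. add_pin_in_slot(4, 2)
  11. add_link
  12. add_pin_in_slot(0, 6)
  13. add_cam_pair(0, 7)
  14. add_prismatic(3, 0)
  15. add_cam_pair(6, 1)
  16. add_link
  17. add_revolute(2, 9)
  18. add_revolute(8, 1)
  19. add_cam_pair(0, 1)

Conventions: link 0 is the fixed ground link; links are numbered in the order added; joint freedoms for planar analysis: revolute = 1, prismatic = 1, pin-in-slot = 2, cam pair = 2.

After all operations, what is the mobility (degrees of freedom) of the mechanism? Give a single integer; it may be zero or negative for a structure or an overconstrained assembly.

link 0 = ground. State L|J1|J2 = 1|0|0
+link1  2|0|0
+link2  3|0|0
+link3  4|0|0
+link4  5|0|0
C(0,2) f=2→J2  5|0|1
+link5  6|0|1
+link6  7|0|1
R(3,5) f=1→J1  7|1|1
+link7  8|1|1
PS(4,2) f=2→J2  8|1|2
+link8  9|1|2
PS(0,6) f=2→J2  9|1|3
C(0,7) f=2→J2  9|1|4
P(3,0) f=1→J1  9|2|4
C(6,1) f=2→J2  9|2|5
+link9  10|2|5
R(2,9) f=1→J1  10|3|5
R(8,1) f=1→J1  10|4|5
C(0,1) f=2→J2  10|4|6
M = 3(10−1)−2·4−6 = 27−8−6 = 13

M = 13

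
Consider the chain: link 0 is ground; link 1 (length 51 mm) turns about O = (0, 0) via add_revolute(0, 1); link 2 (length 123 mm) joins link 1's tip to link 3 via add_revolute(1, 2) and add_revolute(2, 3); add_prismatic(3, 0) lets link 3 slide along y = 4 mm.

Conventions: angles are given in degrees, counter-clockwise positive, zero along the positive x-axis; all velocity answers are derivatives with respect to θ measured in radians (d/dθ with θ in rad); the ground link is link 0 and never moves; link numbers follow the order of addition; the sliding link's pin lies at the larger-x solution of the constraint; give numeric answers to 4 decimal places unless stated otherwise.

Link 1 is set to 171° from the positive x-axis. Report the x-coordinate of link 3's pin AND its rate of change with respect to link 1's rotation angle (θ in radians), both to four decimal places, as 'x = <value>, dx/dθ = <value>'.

geometry: r = 51 mm, L = 123 mm, e = 4 mm
crank pin P = (r cos θ, r sin θ) = (-50.372105, 7.978158)
h = r sin θ − e = 7.978158 − 4 = 3.978158
x = r cos θ + √(L² − h²) = -50.372105 + 122.935651 = 72.563546
dx/dθ = −r sin θ − h·r cos θ/√(L² − h²) (θ in radians; h = 3.978158) = -6.348133

x = 72.5635, dx/dθ = -6.3481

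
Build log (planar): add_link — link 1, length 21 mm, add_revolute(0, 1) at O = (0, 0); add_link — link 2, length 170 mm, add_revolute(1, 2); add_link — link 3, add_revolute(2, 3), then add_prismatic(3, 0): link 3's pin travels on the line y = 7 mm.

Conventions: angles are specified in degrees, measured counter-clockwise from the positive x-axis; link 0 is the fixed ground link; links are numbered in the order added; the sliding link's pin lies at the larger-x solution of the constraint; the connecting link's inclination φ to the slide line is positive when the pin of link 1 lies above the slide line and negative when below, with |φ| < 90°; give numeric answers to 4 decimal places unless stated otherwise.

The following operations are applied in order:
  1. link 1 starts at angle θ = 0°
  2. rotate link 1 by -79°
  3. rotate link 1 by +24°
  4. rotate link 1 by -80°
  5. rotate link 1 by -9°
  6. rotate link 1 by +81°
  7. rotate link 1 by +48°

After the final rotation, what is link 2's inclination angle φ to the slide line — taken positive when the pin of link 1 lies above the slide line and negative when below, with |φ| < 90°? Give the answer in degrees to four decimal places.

geometry: r = 21 mm, L = 170 mm, e = 7 mm; θ starts at 0°
rotate link 1 by -79°: θ ← 0° -79° = -79°
rotate link 1 by +24°: θ ← -79° +24° = -55°
rotate link 1 by -80°: θ ← -55° -80° = -135°
rotate link 1 by -9°: θ ← -135° -9° = -144°
rotate link 1 by +81°: θ ← -144° +81° = -63°
rotate link 1 by +48°: θ ← -63° +48° = -15°
h = r sin θ − e = -5.435200 − 7 = -12.435200
sin φ = h / L = -12.435200 / 170 = -0.07314823
φ = arcsin(-0.07314823) = -4.194832°

-4.1948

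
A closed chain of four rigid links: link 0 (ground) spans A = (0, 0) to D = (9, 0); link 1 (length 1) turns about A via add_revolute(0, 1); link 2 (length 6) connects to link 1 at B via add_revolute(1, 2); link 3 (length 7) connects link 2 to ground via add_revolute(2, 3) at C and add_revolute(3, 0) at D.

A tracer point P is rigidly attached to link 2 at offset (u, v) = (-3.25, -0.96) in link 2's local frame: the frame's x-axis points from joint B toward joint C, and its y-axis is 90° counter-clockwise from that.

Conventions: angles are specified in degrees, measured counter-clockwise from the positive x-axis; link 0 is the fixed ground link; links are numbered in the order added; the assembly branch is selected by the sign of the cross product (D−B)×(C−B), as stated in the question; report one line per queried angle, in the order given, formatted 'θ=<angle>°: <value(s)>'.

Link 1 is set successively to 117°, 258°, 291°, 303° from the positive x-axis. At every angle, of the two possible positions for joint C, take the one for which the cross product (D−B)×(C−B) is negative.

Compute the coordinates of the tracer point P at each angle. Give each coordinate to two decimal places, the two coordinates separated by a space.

A=(0,0), D=(9.00,0)
θ=117°: B = A + 1.00·(cos117°, sin117°) = (-0.4540, 0.8910)
θ=117°: |BD| = 9.4959
θ=117°: circle(B,6.00) ∩ circle(D,7.00): a=4.0634, h=4.4146
θ=117°:   candidates: C₊=(4.0057,4.9048) cross=41.920; C₋=(3.1773,-3.8854) cross=-41.920
θ=117°:   branch - wants cross < 0 → take C=(3.1773,-3.8854) (cross=-41.920)
θ=117°: ex = (C−B)/|BC| = (0.6052,-0.7961); ey = (0.7961,0.6052)
θ=117°: P = B + -3.25·ex + -0.96·ey = (-3.1852,2.8972)
θ=258°: B = A + 1.00·(cos258°, sin258°) = (-0.2079, -0.9781)
θ=258°: |BD| = 9.2597
θ=258°: circle(B,6.00) ∩ circle(D,7.00): a=3.9279, h=4.5356
θ=258°:   candidates: C₊=(3.2189,3.9470) cross=41.998; C₋=(4.1771,-5.0734) cross=-41.998
θ=258°:   branch - wants cross < 0 → take C=(4.1771,-5.0734) (cross=-41.998)
θ=258°: ex = (C−B)/|BC| = (0.7308,-0.6825); ey = (0.6825,0.7308)
θ=258°: P = B + -3.25·ex + -0.96·ey = (-3.2384,0.5385)
θ=291°: B = A + 1.00·(cos291°, sin291°) = (0.3584, -0.9336)
θ=291°: |BD| = 8.6919
θ=291°: circle(B,6.00) ∩ circle(D,7.00): a=3.5981, h=4.8014
θ=291°:   candidates: C₊=(3.4200,4.2265) cross=41.733; C₋=(4.4514,-5.3207) cross=-41.733
θ=291°:   branch - wants cross < 0 → take C=(4.4514,-5.3207) (cross=-41.733)
θ=291°: ex = (C−B)/|BC| = (0.6822,-0.7312); ey = (0.7312,0.6822)
θ=291°: P = B + -3.25·ex + -0.96·ey = (-2.5606,0.7879)
θ=303°: B = A + 1.00·(cos303°, sin303°) = (0.5446, -0.8387)
θ=303°: |BD| = 8.4969
θ=303°: circle(B,6.00) ∩ circle(D,7.00): a=3.4834, h=4.8852
θ=303°:   candidates: C₊=(3.5289,4.3666) cross=41.509; C₋=(4.4933,-5.3562) cross=-41.509
θ=303°:   branch - wants cross < 0 → take C=(4.4933,-5.3562) (cross=-41.509)
θ=303°: ex = (C−B)/|BC| = (0.6581,-0.7529); ey = (0.7529,0.6581)
θ=303°: P = B + -3.25·ex + -0.96·ey = (-2.3170,0.9766)

θ=117°: -3.19 2.90
θ=258°: -3.24 0.54
θ=291°: -2.56 0.79
θ=303°: -2.32 0.98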